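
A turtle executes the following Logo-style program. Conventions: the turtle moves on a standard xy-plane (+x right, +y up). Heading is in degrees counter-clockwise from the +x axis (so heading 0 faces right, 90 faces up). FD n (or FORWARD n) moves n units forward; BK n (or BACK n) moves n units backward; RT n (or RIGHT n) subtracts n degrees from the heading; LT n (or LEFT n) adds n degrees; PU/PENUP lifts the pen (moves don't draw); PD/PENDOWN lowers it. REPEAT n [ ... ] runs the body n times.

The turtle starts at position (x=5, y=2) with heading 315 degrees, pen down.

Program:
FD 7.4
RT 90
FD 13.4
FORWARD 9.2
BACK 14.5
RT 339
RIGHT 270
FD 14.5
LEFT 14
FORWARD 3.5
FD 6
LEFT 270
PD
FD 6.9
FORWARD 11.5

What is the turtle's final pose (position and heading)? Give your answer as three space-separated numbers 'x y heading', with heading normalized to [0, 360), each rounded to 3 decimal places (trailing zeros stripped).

Answer: 23.912 -34.628 260

Derivation:
Executing turtle program step by step:
Start: pos=(5,2), heading=315, pen down
FD 7.4: (5,2) -> (10.233,-3.233) [heading=315, draw]
RT 90: heading 315 -> 225
FD 13.4: (10.233,-3.233) -> (0.757,-12.708) [heading=225, draw]
FD 9.2: (0.757,-12.708) -> (-5.748,-19.213) [heading=225, draw]
BK 14.5: (-5.748,-19.213) -> (4.505,-8.96) [heading=225, draw]
RT 339: heading 225 -> 246
RT 270: heading 246 -> 336
FD 14.5: (4.505,-8.96) -> (17.751,-14.858) [heading=336, draw]
LT 14: heading 336 -> 350
FD 3.5: (17.751,-14.858) -> (21.198,-15.466) [heading=350, draw]
FD 6: (21.198,-15.466) -> (27.107,-16.507) [heading=350, draw]
LT 270: heading 350 -> 260
PD: pen down
FD 6.9: (27.107,-16.507) -> (25.909,-23.303) [heading=260, draw]
FD 11.5: (25.909,-23.303) -> (23.912,-34.628) [heading=260, draw]
Final: pos=(23.912,-34.628), heading=260, 9 segment(s) drawn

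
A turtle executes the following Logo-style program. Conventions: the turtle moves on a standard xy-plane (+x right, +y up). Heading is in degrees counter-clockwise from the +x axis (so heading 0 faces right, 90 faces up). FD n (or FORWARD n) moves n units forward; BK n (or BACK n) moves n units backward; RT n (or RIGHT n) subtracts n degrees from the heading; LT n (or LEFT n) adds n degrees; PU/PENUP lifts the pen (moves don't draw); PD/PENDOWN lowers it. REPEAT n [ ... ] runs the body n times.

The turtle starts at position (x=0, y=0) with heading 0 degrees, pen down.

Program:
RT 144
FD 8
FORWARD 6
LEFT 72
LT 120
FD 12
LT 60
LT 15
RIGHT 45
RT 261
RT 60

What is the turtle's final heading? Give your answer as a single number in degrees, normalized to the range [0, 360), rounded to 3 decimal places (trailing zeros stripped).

Executing turtle program step by step:
Start: pos=(0,0), heading=0, pen down
RT 144: heading 0 -> 216
FD 8: (0,0) -> (-6.472,-4.702) [heading=216, draw]
FD 6: (-6.472,-4.702) -> (-11.326,-8.229) [heading=216, draw]
LT 72: heading 216 -> 288
LT 120: heading 288 -> 48
FD 12: (-11.326,-8.229) -> (-3.297,0.689) [heading=48, draw]
LT 60: heading 48 -> 108
LT 15: heading 108 -> 123
RT 45: heading 123 -> 78
RT 261: heading 78 -> 177
RT 60: heading 177 -> 117
Final: pos=(-3.297,0.689), heading=117, 3 segment(s) drawn

Answer: 117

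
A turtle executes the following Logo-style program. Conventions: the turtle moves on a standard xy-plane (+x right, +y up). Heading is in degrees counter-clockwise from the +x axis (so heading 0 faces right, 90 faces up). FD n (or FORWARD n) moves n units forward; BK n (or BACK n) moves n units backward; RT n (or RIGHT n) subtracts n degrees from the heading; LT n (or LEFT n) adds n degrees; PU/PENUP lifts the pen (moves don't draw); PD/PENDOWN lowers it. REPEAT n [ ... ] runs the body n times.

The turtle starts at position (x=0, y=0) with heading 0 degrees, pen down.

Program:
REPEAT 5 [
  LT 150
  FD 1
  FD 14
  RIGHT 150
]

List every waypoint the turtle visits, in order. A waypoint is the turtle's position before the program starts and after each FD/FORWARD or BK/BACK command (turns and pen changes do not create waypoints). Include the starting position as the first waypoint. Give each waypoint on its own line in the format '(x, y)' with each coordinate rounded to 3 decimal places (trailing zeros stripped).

Answer: (0, 0)
(-0.866, 0.5)
(-12.99, 7.5)
(-13.856, 8)
(-25.981, 15)
(-26.847, 15.5)
(-38.971, 22.5)
(-39.837, 23)
(-51.962, 30)
(-52.828, 30.5)
(-64.952, 37.5)

Derivation:
Executing turtle program step by step:
Start: pos=(0,0), heading=0, pen down
REPEAT 5 [
  -- iteration 1/5 --
  LT 150: heading 0 -> 150
  FD 1: (0,0) -> (-0.866,0.5) [heading=150, draw]
  FD 14: (-0.866,0.5) -> (-12.99,7.5) [heading=150, draw]
  RT 150: heading 150 -> 0
  -- iteration 2/5 --
  LT 150: heading 0 -> 150
  FD 1: (-12.99,7.5) -> (-13.856,8) [heading=150, draw]
  FD 14: (-13.856,8) -> (-25.981,15) [heading=150, draw]
  RT 150: heading 150 -> 0
  -- iteration 3/5 --
  LT 150: heading 0 -> 150
  FD 1: (-25.981,15) -> (-26.847,15.5) [heading=150, draw]
  FD 14: (-26.847,15.5) -> (-38.971,22.5) [heading=150, draw]
  RT 150: heading 150 -> 0
  -- iteration 4/5 --
  LT 150: heading 0 -> 150
  FD 1: (-38.971,22.5) -> (-39.837,23) [heading=150, draw]
  FD 14: (-39.837,23) -> (-51.962,30) [heading=150, draw]
  RT 150: heading 150 -> 0
  -- iteration 5/5 --
  LT 150: heading 0 -> 150
  FD 1: (-51.962,30) -> (-52.828,30.5) [heading=150, draw]
  FD 14: (-52.828,30.5) -> (-64.952,37.5) [heading=150, draw]
  RT 150: heading 150 -> 0
]
Final: pos=(-64.952,37.5), heading=0, 10 segment(s) drawn
Waypoints (11 total):
(0, 0)
(-0.866, 0.5)
(-12.99, 7.5)
(-13.856, 8)
(-25.981, 15)
(-26.847, 15.5)
(-38.971, 22.5)
(-39.837, 23)
(-51.962, 30)
(-52.828, 30.5)
(-64.952, 37.5)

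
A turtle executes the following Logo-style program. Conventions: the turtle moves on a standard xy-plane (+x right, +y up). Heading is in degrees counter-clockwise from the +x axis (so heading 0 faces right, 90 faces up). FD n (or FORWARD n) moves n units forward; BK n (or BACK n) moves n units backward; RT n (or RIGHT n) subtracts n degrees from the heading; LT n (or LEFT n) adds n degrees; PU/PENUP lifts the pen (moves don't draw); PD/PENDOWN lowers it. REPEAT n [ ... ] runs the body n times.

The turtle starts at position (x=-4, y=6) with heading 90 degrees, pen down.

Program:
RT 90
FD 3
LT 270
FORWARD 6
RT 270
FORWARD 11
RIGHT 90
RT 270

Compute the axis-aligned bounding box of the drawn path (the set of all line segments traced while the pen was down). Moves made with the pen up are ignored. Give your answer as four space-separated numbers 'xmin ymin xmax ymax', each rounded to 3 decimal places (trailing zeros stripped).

Executing turtle program step by step:
Start: pos=(-4,6), heading=90, pen down
RT 90: heading 90 -> 0
FD 3: (-4,6) -> (-1,6) [heading=0, draw]
LT 270: heading 0 -> 270
FD 6: (-1,6) -> (-1,0) [heading=270, draw]
RT 270: heading 270 -> 0
FD 11: (-1,0) -> (10,0) [heading=0, draw]
RT 90: heading 0 -> 270
RT 270: heading 270 -> 0
Final: pos=(10,0), heading=0, 3 segment(s) drawn

Segment endpoints: x in {-4, -1, -1, 10}, y in {0, 6}
xmin=-4, ymin=0, xmax=10, ymax=6

Answer: -4 0 10 6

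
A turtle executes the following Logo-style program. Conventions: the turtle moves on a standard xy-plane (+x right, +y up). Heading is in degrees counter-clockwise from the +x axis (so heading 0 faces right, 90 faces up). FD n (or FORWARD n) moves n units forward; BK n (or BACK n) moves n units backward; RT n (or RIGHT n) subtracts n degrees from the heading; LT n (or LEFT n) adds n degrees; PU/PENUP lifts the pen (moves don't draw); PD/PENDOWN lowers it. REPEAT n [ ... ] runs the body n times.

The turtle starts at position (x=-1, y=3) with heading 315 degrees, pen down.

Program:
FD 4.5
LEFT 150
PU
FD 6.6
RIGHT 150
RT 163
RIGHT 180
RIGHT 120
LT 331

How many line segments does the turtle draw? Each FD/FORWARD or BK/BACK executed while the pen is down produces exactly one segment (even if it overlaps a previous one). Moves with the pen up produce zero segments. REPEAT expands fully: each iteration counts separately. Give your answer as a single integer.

Answer: 1

Derivation:
Executing turtle program step by step:
Start: pos=(-1,3), heading=315, pen down
FD 4.5: (-1,3) -> (2.182,-0.182) [heading=315, draw]
LT 150: heading 315 -> 105
PU: pen up
FD 6.6: (2.182,-0.182) -> (0.474,6.193) [heading=105, move]
RT 150: heading 105 -> 315
RT 163: heading 315 -> 152
RT 180: heading 152 -> 332
RT 120: heading 332 -> 212
LT 331: heading 212 -> 183
Final: pos=(0.474,6.193), heading=183, 1 segment(s) drawn
Segments drawn: 1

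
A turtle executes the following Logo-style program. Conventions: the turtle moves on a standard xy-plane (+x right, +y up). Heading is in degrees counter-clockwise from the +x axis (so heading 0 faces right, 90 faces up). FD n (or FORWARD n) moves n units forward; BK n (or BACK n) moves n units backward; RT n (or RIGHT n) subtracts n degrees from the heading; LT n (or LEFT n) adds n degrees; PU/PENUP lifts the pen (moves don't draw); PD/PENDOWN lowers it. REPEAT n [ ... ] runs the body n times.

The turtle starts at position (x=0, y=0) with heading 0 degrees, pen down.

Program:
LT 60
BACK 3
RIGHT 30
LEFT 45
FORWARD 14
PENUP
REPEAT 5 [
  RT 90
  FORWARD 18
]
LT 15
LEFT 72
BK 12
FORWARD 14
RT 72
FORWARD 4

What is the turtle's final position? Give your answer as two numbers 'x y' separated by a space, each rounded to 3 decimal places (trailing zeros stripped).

Executing turtle program step by step:
Start: pos=(0,0), heading=0, pen down
LT 60: heading 0 -> 60
BK 3: (0,0) -> (-1.5,-2.598) [heading=60, draw]
RT 30: heading 60 -> 30
LT 45: heading 30 -> 75
FD 14: (-1.5,-2.598) -> (2.123,10.925) [heading=75, draw]
PU: pen up
REPEAT 5 [
  -- iteration 1/5 --
  RT 90: heading 75 -> 345
  FD 18: (2.123,10.925) -> (19.51,6.266) [heading=345, move]
  -- iteration 2/5 --
  RT 90: heading 345 -> 255
  FD 18: (19.51,6.266) -> (14.851,-11.121) [heading=255, move]
  -- iteration 3/5 --
  RT 90: heading 255 -> 165
  FD 18: (14.851,-11.121) -> (-2.535,-6.462) [heading=165, move]
  -- iteration 4/5 --
  RT 90: heading 165 -> 75
  FD 18: (-2.535,-6.462) -> (2.123,10.925) [heading=75, move]
  -- iteration 5/5 --
  RT 90: heading 75 -> 345
  FD 18: (2.123,10.925) -> (19.51,6.266) [heading=345, move]
]
LT 15: heading 345 -> 0
LT 72: heading 0 -> 72
BK 12: (19.51,6.266) -> (15.802,-5.147) [heading=72, move]
FD 14: (15.802,-5.147) -> (20.128,8.168) [heading=72, move]
RT 72: heading 72 -> 0
FD 4: (20.128,8.168) -> (24.128,8.168) [heading=0, move]
Final: pos=(24.128,8.168), heading=0, 2 segment(s) drawn

Answer: 24.128 8.168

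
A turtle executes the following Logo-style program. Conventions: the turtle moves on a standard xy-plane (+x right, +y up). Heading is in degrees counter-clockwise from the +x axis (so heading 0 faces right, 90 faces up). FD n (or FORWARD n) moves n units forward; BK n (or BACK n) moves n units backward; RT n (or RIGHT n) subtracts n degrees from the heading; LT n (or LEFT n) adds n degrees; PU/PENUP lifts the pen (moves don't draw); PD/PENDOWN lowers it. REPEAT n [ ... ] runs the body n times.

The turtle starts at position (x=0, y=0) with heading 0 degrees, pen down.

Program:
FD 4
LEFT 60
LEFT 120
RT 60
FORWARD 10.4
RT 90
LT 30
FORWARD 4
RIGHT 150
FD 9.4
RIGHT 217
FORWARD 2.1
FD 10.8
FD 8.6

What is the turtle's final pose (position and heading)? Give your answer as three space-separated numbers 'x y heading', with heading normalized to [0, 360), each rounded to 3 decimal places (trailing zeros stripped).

Executing turtle program step by step:
Start: pos=(0,0), heading=0, pen down
FD 4: (0,0) -> (4,0) [heading=0, draw]
LT 60: heading 0 -> 60
LT 120: heading 60 -> 180
RT 60: heading 180 -> 120
FD 10.4: (4,0) -> (-1.2,9.007) [heading=120, draw]
RT 90: heading 120 -> 30
LT 30: heading 30 -> 60
FD 4: (-1.2,9.007) -> (0.8,12.471) [heading=60, draw]
RT 150: heading 60 -> 270
FD 9.4: (0.8,12.471) -> (0.8,3.071) [heading=270, draw]
RT 217: heading 270 -> 53
FD 2.1: (0.8,3.071) -> (2.064,4.748) [heading=53, draw]
FD 10.8: (2.064,4.748) -> (8.563,13.373) [heading=53, draw]
FD 8.6: (8.563,13.373) -> (13.739,20.241) [heading=53, draw]
Final: pos=(13.739,20.241), heading=53, 7 segment(s) drawn

Answer: 13.739 20.241 53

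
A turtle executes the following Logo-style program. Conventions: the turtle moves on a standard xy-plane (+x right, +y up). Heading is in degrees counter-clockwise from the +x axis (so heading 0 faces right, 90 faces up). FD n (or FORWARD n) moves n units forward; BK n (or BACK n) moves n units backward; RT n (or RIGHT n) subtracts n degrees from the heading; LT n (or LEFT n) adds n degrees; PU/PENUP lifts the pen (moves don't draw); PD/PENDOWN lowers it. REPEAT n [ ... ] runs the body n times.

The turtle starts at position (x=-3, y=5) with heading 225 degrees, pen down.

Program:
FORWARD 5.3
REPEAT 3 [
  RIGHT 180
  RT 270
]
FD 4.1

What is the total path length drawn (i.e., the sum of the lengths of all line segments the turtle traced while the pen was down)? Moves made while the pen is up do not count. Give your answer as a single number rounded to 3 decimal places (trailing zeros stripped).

Executing turtle program step by step:
Start: pos=(-3,5), heading=225, pen down
FD 5.3: (-3,5) -> (-6.748,1.252) [heading=225, draw]
REPEAT 3 [
  -- iteration 1/3 --
  RT 180: heading 225 -> 45
  RT 270: heading 45 -> 135
  -- iteration 2/3 --
  RT 180: heading 135 -> 315
  RT 270: heading 315 -> 45
  -- iteration 3/3 --
  RT 180: heading 45 -> 225
  RT 270: heading 225 -> 315
]
FD 4.1: (-6.748,1.252) -> (-3.849,-1.647) [heading=315, draw]
Final: pos=(-3.849,-1.647), heading=315, 2 segment(s) drawn

Segment lengths:
  seg 1: (-3,5) -> (-6.748,1.252), length = 5.3
  seg 2: (-6.748,1.252) -> (-3.849,-1.647), length = 4.1
Total = 9.4

Answer: 9.4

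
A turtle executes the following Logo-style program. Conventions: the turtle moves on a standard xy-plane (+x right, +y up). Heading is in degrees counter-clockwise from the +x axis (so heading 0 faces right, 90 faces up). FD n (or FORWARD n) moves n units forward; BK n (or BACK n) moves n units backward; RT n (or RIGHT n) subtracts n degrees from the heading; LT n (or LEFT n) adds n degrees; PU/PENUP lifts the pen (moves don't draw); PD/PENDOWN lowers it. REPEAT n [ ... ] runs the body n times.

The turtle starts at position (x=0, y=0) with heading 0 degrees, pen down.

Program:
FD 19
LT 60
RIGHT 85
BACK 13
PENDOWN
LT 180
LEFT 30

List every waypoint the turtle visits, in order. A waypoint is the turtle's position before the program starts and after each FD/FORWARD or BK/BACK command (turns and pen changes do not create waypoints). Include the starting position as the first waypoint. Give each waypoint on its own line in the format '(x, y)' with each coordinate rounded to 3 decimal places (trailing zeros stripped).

Answer: (0, 0)
(19, 0)
(7.218, 5.494)

Derivation:
Executing turtle program step by step:
Start: pos=(0,0), heading=0, pen down
FD 19: (0,0) -> (19,0) [heading=0, draw]
LT 60: heading 0 -> 60
RT 85: heading 60 -> 335
BK 13: (19,0) -> (7.218,5.494) [heading=335, draw]
PD: pen down
LT 180: heading 335 -> 155
LT 30: heading 155 -> 185
Final: pos=(7.218,5.494), heading=185, 2 segment(s) drawn
Waypoints (3 total):
(0, 0)
(19, 0)
(7.218, 5.494)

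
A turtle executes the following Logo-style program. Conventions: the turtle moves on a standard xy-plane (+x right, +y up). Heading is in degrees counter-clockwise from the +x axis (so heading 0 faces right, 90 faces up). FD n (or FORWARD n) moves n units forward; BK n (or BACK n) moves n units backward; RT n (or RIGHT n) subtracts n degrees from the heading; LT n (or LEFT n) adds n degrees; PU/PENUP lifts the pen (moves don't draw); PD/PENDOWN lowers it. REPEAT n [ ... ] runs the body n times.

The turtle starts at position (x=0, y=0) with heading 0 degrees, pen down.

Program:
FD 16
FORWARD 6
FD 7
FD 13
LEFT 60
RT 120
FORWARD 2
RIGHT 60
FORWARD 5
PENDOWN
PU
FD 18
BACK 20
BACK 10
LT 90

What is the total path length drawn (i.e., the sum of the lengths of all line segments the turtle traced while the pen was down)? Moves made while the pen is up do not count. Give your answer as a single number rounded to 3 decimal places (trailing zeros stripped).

Answer: 49

Derivation:
Executing turtle program step by step:
Start: pos=(0,0), heading=0, pen down
FD 16: (0,0) -> (16,0) [heading=0, draw]
FD 6: (16,0) -> (22,0) [heading=0, draw]
FD 7: (22,0) -> (29,0) [heading=0, draw]
FD 13: (29,0) -> (42,0) [heading=0, draw]
LT 60: heading 0 -> 60
RT 120: heading 60 -> 300
FD 2: (42,0) -> (43,-1.732) [heading=300, draw]
RT 60: heading 300 -> 240
FD 5: (43,-1.732) -> (40.5,-6.062) [heading=240, draw]
PD: pen down
PU: pen up
FD 18: (40.5,-6.062) -> (31.5,-21.651) [heading=240, move]
BK 20: (31.5,-21.651) -> (41.5,-4.33) [heading=240, move]
BK 10: (41.5,-4.33) -> (46.5,4.33) [heading=240, move]
LT 90: heading 240 -> 330
Final: pos=(46.5,4.33), heading=330, 6 segment(s) drawn

Segment lengths:
  seg 1: (0,0) -> (16,0), length = 16
  seg 2: (16,0) -> (22,0), length = 6
  seg 3: (22,0) -> (29,0), length = 7
  seg 4: (29,0) -> (42,0), length = 13
  seg 5: (42,0) -> (43,-1.732), length = 2
  seg 6: (43,-1.732) -> (40.5,-6.062), length = 5
Total = 49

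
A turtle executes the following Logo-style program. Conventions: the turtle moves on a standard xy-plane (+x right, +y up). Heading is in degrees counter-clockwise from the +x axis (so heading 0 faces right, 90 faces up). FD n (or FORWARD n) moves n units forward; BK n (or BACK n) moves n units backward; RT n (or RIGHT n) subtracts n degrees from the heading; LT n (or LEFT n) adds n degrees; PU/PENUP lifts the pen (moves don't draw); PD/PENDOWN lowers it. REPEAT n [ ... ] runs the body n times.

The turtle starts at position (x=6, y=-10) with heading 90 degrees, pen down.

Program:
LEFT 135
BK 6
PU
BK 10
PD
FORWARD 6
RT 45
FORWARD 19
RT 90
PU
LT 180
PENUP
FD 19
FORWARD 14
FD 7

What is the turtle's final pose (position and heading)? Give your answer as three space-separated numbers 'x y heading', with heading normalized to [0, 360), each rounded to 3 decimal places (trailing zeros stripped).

Answer: -5.929 -42.929 270

Derivation:
Executing turtle program step by step:
Start: pos=(6,-10), heading=90, pen down
LT 135: heading 90 -> 225
BK 6: (6,-10) -> (10.243,-5.757) [heading=225, draw]
PU: pen up
BK 10: (10.243,-5.757) -> (17.314,1.314) [heading=225, move]
PD: pen down
FD 6: (17.314,1.314) -> (13.071,-2.929) [heading=225, draw]
RT 45: heading 225 -> 180
FD 19: (13.071,-2.929) -> (-5.929,-2.929) [heading=180, draw]
RT 90: heading 180 -> 90
PU: pen up
LT 180: heading 90 -> 270
PU: pen up
FD 19: (-5.929,-2.929) -> (-5.929,-21.929) [heading=270, move]
FD 14: (-5.929,-21.929) -> (-5.929,-35.929) [heading=270, move]
FD 7: (-5.929,-35.929) -> (-5.929,-42.929) [heading=270, move]
Final: pos=(-5.929,-42.929), heading=270, 3 segment(s) drawn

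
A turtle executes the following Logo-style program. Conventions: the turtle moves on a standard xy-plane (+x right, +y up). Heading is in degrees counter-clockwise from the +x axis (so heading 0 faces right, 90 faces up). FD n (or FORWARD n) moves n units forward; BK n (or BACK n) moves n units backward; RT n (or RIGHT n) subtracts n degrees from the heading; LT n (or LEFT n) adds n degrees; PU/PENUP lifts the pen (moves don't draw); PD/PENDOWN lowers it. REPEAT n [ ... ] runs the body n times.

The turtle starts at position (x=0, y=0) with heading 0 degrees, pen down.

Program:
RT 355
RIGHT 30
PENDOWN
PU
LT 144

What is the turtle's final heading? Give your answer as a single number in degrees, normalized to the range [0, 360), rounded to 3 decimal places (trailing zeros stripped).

Answer: 119

Derivation:
Executing turtle program step by step:
Start: pos=(0,0), heading=0, pen down
RT 355: heading 0 -> 5
RT 30: heading 5 -> 335
PD: pen down
PU: pen up
LT 144: heading 335 -> 119
Final: pos=(0,0), heading=119, 0 segment(s) drawn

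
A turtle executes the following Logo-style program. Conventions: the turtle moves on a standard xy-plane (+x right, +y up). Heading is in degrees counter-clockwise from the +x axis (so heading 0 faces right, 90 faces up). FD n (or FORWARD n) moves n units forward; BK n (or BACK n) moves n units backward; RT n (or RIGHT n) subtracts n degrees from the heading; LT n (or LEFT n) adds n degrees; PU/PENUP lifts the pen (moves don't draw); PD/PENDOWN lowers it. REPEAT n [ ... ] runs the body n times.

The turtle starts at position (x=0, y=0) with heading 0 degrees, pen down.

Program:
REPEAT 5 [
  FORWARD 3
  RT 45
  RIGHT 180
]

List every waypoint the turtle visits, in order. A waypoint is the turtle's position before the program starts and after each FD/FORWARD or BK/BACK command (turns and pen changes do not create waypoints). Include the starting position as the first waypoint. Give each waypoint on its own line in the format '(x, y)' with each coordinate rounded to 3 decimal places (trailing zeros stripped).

Answer: (0, 0)
(3, 0)
(0.879, 2.121)
(0.879, -0.879)
(3, 1.243)
(0, 1.243)

Derivation:
Executing turtle program step by step:
Start: pos=(0,0), heading=0, pen down
REPEAT 5 [
  -- iteration 1/5 --
  FD 3: (0,0) -> (3,0) [heading=0, draw]
  RT 45: heading 0 -> 315
  RT 180: heading 315 -> 135
  -- iteration 2/5 --
  FD 3: (3,0) -> (0.879,2.121) [heading=135, draw]
  RT 45: heading 135 -> 90
  RT 180: heading 90 -> 270
  -- iteration 3/5 --
  FD 3: (0.879,2.121) -> (0.879,-0.879) [heading=270, draw]
  RT 45: heading 270 -> 225
  RT 180: heading 225 -> 45
  -- iteration 4/5 --
  FD 3: (0.879,-0.879) -> (3,1.243) [heading=45, draw]
  RT 45: heading 45 -> 0
  RT 180: heading 0 -> 180
  -- iteration 5/5 --
  FD 3: (3,1.243) -> (0,1.243) [heading=180, draw]
  RT 45: heading 180 -> 135
  RT 180: heading 135 -> 315
]
Final: pos=(0,1.243), heading=315, 5 segment(s) drawn
Waypoints (6 total):
(0, 0)
(3, 0)
(0.879, 2.121)
(0.879, -0.879)
(3, 1.243)
(0, 1.243)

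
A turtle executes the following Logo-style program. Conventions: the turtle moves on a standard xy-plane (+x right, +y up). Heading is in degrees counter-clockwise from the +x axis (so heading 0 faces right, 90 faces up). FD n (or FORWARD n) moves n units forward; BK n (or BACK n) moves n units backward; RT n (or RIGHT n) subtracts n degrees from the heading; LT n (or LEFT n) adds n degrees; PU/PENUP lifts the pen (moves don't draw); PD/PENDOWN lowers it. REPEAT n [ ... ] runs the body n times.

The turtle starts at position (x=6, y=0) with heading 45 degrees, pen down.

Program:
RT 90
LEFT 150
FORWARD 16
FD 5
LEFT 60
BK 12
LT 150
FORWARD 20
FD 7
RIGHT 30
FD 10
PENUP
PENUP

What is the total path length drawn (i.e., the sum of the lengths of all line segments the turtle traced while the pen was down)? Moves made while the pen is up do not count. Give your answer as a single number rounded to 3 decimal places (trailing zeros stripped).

Answer: 70

Derivation:
Executing turtle program step by step:
Start: pos=(6,0), heading=45, pen down
RT 90: heading 45 -> 315
LT 150: heading 315 -> 105
FD 16: (6,0) -> (1.859,15.455) [heading=105, draw]
FD 5: (1.859,15.455) -> (0.565,20.284) [heading=105, draw]
LT 60: heading 105 -> 165
BK 12: (0.565,20.284) -> (12.156,17.179) [heading=165, draw]
LT 150: heading 165 -> 315
FD 20: (12.156,17.179) -> (26.298,3.036) [heading=315, draw]
FD 7: (26.298,3.036) -> (31.248,-1.913) [heading=315, draw]
RT 30: heading 315 -> 285
FD 10: (31.248,-1.913) -> (33.836,-11.573) [heading=285, draw]
PU: pen up
PU: pen up
Final: pos=(33.836,-11.573), heading=285, 6 segment(s) drawn

Segment lengths:
  seg 1: (6,0) -> (1.859,15.455), length = 16
  seg 2: (1.859,15.455) -> (0.565,20.284), length = 5
  seg 3: (0.565,20.284) -> (12.156,17.179), length = 12
  seg 4: (12.156,17.179) -> (26.298,3.036), length = 20
  seg 5: (26.298,3.036) -> (31.248,-1.913), length = 7
  seg 6: (31.248,-1.913) -> (33.836,-11.573), length = 10
Total = 70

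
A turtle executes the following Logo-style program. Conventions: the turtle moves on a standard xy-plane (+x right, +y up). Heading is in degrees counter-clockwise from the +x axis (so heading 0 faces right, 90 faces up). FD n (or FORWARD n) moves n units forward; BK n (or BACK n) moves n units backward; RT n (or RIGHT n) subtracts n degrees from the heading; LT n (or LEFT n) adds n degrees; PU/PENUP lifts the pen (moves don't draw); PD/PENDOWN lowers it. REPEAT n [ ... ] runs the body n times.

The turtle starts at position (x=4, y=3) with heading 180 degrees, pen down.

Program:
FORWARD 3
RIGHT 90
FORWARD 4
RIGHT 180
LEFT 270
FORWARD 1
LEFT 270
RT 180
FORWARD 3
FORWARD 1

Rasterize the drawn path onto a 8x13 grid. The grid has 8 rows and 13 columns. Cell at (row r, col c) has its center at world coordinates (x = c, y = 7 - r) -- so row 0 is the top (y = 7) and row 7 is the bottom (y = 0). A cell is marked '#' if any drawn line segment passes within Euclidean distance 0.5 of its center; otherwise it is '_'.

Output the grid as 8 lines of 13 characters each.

Answer: ##___________
##___________
##___________
##___________
#####________
_____________
_____________
_____________

Derivation:
Segment 0: (4,3) -> (1,3)
Segment 1: (1,3) -> (1,7)
Segment 2: (1,7) -> (0,7)
Segment 3: (0,7) -> (-0,4)
Segment 4: (-0,4) -> (-0,3)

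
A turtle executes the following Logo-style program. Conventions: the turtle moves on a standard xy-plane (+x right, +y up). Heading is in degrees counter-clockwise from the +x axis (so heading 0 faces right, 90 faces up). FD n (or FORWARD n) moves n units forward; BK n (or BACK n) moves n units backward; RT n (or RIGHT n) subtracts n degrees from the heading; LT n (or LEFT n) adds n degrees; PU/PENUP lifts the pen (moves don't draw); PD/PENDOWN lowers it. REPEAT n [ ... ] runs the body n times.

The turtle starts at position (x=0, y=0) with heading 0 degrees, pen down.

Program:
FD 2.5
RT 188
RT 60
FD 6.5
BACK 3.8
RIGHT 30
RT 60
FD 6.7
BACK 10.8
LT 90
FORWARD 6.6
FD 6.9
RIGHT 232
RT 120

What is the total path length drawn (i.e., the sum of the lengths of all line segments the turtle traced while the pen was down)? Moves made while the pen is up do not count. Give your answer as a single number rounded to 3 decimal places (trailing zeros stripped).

Answer: 43.8

Derivation:
Executing turtle program step by step:
Start: pos=(0,0), heading=0, pen down
FD 2.5: (0,0) -> (2.5,0) [heading=0, draw]
RT 188: heading 0 -> 172
RT 60: heading 172 -> 112
FD 6.5: (2.5,0) -> (0.065,6.027) [heading=112, draw]
BK 3.8: (0.065,6.027) -> (1.489,2.503) [heading=112, draw]
RT 30: heading 112 -> 82
RT 60: heading 82 -> 22
FD 6.7: (1.489,2.503) -> (7.701,5.013) [heading=22, draw]
BK 10.8: (7.701,5.013) -> (-2.313,0.968) [heading=22, draw]
LT 90: heading 22 -> 112
FD 6.6: (-2.313,0.968) -> (-4.785,7.087) [heading=112, draw]
FD 6.9: (-4.785,7.087) -> (-7.37,13.484) [heading=112, draw]
RT 232: heading 112 -> 240
RT 120: heading 240 -> 120
Final: pos=(-7.37,13.484), heading=120, 7 segment(s) drawn

Segment lengths:
  seg 1: (0,0) -> (2.5,0), length = 2.5
  seg 2: (2.5,0) -> (0.065,6.027), length = 6.5
  seg 3: (0.065,6.027) -> (1.489,2.503), length = 3.8
  seg 4: (1.489,2.503) -> (7.701,5.013), length = 6.7
  seg 5: (7.701,5.013) -> (-2.313,0.968), length = 10.8
  seg 6: (-2.313,0.968) -> (-4.785,7.087), length = 6.6
  seg 7: (-4.785,7.087) -> (-7.37,13.484), length = 6.9
Total = 43.8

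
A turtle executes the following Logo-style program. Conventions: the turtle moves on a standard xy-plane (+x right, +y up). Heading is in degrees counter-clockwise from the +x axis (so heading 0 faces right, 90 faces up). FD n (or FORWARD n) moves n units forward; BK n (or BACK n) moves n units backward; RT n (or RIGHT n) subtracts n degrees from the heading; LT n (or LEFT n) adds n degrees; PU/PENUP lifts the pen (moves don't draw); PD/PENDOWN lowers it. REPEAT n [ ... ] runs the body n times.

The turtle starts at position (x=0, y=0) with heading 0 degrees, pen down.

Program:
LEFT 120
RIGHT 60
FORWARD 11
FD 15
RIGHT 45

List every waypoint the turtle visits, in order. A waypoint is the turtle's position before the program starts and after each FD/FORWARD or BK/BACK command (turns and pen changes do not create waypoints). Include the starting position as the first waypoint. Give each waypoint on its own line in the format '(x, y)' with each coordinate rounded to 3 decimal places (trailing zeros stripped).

Executing turtle program step by step:
Start: pos=(0,0), heading=0, pen down
LT 120: heading 0 -> 120
RT 60: heading 120 -> 60
FD 11: (0,0) -> (5.5,9.526) [heading=60, draw]
FD 15: (5.5,9.526) -> (13,22.517) [heading=60, draw]
RT 45: heading 60 -> 15
Final: pos=(13,22.517), heading=15, 2 segment(s) drawn
Waypoints (3 total):
(0, 0)
(5.5, 9.526)
(13, 22.517)

Answer: (0, 0)
(5.5, 9.526)
(13, 22.517)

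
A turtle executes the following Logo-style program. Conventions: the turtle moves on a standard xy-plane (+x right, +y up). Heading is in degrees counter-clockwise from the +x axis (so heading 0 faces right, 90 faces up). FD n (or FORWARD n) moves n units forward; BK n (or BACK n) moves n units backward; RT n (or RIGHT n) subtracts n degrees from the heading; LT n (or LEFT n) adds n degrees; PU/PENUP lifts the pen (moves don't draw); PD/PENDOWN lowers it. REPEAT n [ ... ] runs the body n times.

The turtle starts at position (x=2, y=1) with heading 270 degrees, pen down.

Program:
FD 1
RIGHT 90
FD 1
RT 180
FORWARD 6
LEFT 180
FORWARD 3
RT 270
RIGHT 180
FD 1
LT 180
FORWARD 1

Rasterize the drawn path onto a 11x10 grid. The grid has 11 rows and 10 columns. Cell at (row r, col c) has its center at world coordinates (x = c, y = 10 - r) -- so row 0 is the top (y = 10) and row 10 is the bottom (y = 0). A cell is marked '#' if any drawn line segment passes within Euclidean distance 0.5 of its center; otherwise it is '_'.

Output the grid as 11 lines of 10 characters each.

Segment 0: (2,1) -> (2,0)
Segment 1: (2,0) -> (1,0)
Segment 2: (1,0) -> (7,0)
Segment 3: (7,0) -> (4,0)
Segment 4: (4,0) -> (4,1)
Segment 5: (4,1) -> (4,0)

Answer: __________
__________
__________
__________
__________
__________
__________
__________
__________
__#_#_____
_#######__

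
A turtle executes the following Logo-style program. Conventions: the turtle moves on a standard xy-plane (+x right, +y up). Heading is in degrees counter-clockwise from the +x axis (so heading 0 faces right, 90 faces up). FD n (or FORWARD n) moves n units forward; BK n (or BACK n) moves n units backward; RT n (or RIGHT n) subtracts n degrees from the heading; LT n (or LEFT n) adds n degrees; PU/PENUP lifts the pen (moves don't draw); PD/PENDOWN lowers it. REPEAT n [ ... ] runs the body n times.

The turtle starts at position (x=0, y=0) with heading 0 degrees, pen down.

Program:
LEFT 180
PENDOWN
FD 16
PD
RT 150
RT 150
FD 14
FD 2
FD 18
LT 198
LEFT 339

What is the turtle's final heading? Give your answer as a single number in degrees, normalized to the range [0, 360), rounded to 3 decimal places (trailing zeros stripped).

Answer: 57

Derivation:
Executing turtle program step by step:
Start: pos=(0,0), heading=0, pen down
LT 180: heading 0 -> 180
PD: pen down
FD 16: (0,0) -> (-16,0) [heading=180, draw]
PD: pen down
RT 150: heading 180 -> 30
RT 150: heading 30 -> 240
FD 14: (-16,0) -> (-23,-12.124) [heading=240, draw]
FD 2: (-23,-12.124) -> (-24,-13.856) [heading=240, draw]
FD 18: (-24,-13.856) -> (-33,-29.445) [heading=240, draw]
LT 198: heading 240 -> 78
LT 339: heading 78 -> 57
Final: pos=(-33,-29.445), heading=57, 4 segment(s) drawn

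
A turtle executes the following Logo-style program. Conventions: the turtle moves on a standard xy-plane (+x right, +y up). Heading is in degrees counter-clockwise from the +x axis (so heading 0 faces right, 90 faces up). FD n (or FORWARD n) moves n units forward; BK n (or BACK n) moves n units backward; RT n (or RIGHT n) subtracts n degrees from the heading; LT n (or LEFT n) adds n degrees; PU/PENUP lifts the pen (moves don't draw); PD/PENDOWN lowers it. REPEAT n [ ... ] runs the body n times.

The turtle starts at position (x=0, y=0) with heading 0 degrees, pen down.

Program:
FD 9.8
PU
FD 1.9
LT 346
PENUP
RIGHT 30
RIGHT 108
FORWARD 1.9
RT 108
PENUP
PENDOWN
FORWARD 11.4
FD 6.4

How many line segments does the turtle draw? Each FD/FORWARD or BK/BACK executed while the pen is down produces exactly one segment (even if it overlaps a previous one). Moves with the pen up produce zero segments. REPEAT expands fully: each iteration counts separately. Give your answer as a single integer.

Executing turtle program step by step:
Start: pos=(0,0), heading=0, pen down
FD 9.8: (0,0) -> (9.8,0) [heading=0, draw]
PU: pen up
FD 1.9: (9.8,0) -> (11.7,0) [heading=0, move]
LT 346: heading 0 -> 346
PU: pen up
RT 30: heading 346 -> 316
RT 108: heading 316 -> 208
FD 1.9: (11.7,0) -> (10.022,-0.892) [heading=208, move]
RT 108: heading 208 -> 100
PU: pen up
PD: pen down
FD 11.4: (10.022,-0.892) -> (8.043,10.335) [heading=100, draw]
FD 6.4: (8.043,10.335) -> (6.931,16.638) [heading=100, draw]
Final: pos=(6.931,16.638), heading=100, 3 segment(s) drawn
Segments drawn: 3

Answer: 3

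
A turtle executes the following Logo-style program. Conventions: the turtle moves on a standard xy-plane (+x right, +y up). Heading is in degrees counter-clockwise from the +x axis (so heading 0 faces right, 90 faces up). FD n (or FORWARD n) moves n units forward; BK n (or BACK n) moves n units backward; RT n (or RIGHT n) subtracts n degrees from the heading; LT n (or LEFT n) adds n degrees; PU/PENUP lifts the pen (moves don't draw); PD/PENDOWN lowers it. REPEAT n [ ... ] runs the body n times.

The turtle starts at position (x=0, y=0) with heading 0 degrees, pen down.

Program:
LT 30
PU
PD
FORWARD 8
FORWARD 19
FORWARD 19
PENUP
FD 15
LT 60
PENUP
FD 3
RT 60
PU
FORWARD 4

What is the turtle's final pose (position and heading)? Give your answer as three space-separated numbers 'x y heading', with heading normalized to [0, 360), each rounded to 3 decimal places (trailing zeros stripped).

Executing turtle program step by step:
Start: pos=(0,0), heading=0, pen down
LT 30: heading 0 -> 30
PU: pen up
PD: pen down
FD 8: (0,0) -> (6.928,4) [heading=30, draw]
FD 19: (6.928,4) -> (23.383,13.5) [heading=30, draw]
FD 19: (23.383,13.5) -> (39.837,23) [heading=30, draw]
PU: pen up
FD 15: (39.837,23) -> (52.828,30.5) [heading=30, move]
LT 60: heading 30 -> 90
PU: pen up
FD 3: (52.828,30.5) -> (52.828,33.5) [heading=90, move]
RT 60: heading 90 -> 30
PU: pen up
FD 4: (52.828,33.5) -> (56.292,35.5) [heading=30, move]
Final: pos=(56.292,35.5), heading=30, 3 segment(s) drawn

Answer: 56.292 35.5 30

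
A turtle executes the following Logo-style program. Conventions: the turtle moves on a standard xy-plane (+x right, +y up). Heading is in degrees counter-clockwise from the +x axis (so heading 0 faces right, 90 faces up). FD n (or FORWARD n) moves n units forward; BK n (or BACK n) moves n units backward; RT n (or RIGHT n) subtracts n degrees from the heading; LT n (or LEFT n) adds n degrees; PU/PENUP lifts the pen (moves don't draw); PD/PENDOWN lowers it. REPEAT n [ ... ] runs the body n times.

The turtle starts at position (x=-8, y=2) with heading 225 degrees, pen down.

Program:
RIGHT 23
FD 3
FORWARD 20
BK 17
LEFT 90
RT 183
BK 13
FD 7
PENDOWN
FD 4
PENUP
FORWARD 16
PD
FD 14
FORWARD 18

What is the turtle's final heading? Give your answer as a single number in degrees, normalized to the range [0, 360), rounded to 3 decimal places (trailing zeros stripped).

Answer: 109

Derivation:
Executing turtle program step by step:
Start: pos=(-8,2), heading=225, pen down
RT 23: heading 225 -> 202
FD 3: (-8,2) -> (-10.782,0.876) [heading=202, draw]
FD 20: (-10.782,0.876) -> (-29.325,-6.616) [heading=202, draw]
BK 17: (-29.325,-6.616) -> (-13.563,-0.248) [heading=202, draw]
LT 90: heading 202 -> 292
RT 183: heading 292 -> 109
BK 13: (-13.563,-0.248) -> (-9.331,-12.539) [heading=109, draw]
FD 7: (-9.331,-12.539) -> (-11.61,-5.921) [heading=109, draw]
PD: pen down
FD 4: (-11.61,-5.921) -> (-12.912,-2.139) [heading=109, draw]
PU: pen up
FD 16: (-12.912,-2.139) -> (-18.121,12.99) [heading=109, move]
PD: pen down
FD 14: (-18.121,12.99) -> (-22.679,26.227) [heading=109, draw]
FD 18: (-22.679,26.227) -> (-28.539,43.246) [heading=109, draw]
Final: pos=(-28.539,43.246), heading=109, 8 segment(s) drawn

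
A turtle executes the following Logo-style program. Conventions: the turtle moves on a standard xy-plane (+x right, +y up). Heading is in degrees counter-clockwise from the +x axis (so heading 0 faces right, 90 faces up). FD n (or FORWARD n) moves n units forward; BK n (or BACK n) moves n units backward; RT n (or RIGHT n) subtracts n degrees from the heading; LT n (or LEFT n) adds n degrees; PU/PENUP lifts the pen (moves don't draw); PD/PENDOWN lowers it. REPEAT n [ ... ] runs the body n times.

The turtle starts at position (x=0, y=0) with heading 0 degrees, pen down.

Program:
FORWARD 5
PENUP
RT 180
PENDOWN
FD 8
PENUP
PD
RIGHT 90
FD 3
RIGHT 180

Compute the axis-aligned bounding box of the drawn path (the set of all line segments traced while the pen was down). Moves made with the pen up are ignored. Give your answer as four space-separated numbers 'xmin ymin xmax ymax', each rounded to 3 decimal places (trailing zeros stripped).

Answer: -3 0 5 3

Derivation:
Executing turtle program step by step:
Start: pos=(0,0), heading=0, pen down
FD 5: (0,0) -> (5,0) [heading=0, draw]
PU: pen up
RT 180: heading 0 -> 180
PD: pen down
FD 8: (5,0) -> (-3,0) [heading=180, draw]
PU: pen up
PD: pen down
RT 90: heading 180 -> 90
FD 3: (-3,0) -> (-3,3) [heading=90, draw]
RT 180: heading 90 -> 270
Final: pos=(-3,3), heading=270, 3 segment(s) drawn

Segment endpoints: x in {-3, -3, 0, 5}, y in {0, 0, 3}
xmin=-3, ymin=0, xmax=5, ymax=3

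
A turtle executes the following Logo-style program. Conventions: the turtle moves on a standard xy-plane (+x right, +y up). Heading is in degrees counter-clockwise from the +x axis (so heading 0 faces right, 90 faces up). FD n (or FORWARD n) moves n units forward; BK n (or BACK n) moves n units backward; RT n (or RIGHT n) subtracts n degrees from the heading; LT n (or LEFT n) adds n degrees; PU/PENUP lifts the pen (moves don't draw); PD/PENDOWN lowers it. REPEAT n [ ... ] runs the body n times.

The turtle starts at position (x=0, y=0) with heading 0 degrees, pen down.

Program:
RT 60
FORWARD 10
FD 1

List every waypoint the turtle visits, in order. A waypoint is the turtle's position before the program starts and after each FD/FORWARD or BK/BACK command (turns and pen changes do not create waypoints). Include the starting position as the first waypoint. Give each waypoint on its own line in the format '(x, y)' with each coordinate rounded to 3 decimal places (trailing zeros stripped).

Executing turtle program step by step:
Start: pos=(0,0), heading=0, pen down
RT 60: heading 0 -> 300
FD 10: (0,0) -> (5,-8.66) [heading=300, draw]
FD 1: (5,-8.66) -> (5.5,-9.526) [heading=300, draw]
Final: pos=(5.5,-9.526), heading=300, 2 segment(s) drawn
Waypoints (3 total):
(0, 0)
(5, -8.66)
(5.5, -9.526)

Answer: (0, 0)
(5, -8.66)
(5.5, -9.526)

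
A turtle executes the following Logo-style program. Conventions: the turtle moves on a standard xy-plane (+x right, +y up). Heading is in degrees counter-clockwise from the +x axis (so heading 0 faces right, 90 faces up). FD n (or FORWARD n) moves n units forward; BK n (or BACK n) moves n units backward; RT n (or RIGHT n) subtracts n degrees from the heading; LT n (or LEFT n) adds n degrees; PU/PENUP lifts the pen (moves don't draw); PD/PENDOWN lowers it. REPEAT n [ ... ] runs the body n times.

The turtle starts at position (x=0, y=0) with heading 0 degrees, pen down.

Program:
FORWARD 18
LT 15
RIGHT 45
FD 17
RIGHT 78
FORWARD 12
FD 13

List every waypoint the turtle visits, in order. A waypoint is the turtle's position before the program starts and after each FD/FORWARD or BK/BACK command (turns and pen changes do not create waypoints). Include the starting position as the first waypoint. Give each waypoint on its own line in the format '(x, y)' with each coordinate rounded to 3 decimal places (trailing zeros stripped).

Executing turtle program step by step:
Start: pos=(0,0), heading=0, pen down
FD 18: (0,0) -> (18,0) [heading=0, draw]
LT 15: heading 0 -> 15
RT 45: heading 15 -> 330
FD 17: (18,0) -> (32.722,-8.5) [heading=330, draw]
RT 78: heading 330 -> 252
FD 12: (32.722,-8.5) -> (29.014,-19.913) [heading=252, draw]
FD 13: (29.014,-19.913) -> (24.997,-32.276) [heading=252, draw]
Final: pos=(24.997,-32.276), heading=252, 4 segment(s) drawn
Waypoints (5 total):
(0, 0)
(18, 0)
(32.722, -8.5)
(29.014, -19.913)
(24.997, -32.276)

Answer: (0, 0)
(18, 0)
(32.722, -8.5)
(29.014, -19.913)
(24.997, -32.276)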